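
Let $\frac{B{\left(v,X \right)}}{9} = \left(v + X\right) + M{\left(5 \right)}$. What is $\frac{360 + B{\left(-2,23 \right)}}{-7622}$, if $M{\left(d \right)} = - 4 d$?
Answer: $- \frac{369}{7622} \approx -0.048413$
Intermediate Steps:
$B{\left(v,X \right)} = -180 + 9 X + 9 v$ ($B{\left(v,X \right)} = 9 \left(\left(v + X\right) - 20\right) = 9 \left(\left(X + v\right) - 20\right) = 9 \left(-20 + X + v\right) = -180 + 9 X + 9 v$)
$\frac{360 + B{\left(-2,23 \right)}}{-7622} = \frac{360 + \left(-180 + 9 \cdot 23 + 9 \left(-2\right)\right)}{-7622} = \left(360 - -9\right) \left(- \frac{1}{7622}\right) = \left(360 + 9\right) \left(- \frac{1}{7622}\right) = 369 \left(- \frac{1}{7622}\right) = - \frac{369}{7622}$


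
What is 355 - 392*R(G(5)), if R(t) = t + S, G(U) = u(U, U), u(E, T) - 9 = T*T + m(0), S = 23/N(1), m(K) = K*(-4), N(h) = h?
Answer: -21989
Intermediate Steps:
m(K) = -4*K
S = 23 (S = 23/1 = 23*1 = 23)
u(E, T) = 9 + T² (u(E, T) = 9 + (T*T - 4*0) = 9 + (T² + 0) = 9 + T²)
G(U) = 9 + U²
R(t) = 23 + t (R(t) = t + 23 = 23 + t)
355 - 392*R(G(5)) = 355 - 392*(23 + (9 + 5²)) = 355 - 392*(23 + (9 + 25)) = 355 - 392*(23 + 34) = 355 - 392*57 = 355 - 22344 = -21989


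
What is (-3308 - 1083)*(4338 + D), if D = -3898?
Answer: -1932040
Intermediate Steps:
(-3308 - 1083)*(4338 + D) = (-3308 - 1083)*(4338 - 3898) = -4391*440 = -1932040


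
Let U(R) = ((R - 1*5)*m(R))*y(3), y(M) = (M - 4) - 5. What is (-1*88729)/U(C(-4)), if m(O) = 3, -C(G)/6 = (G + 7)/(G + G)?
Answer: -177458/99 ≈ -1792.5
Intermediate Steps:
C(G) = -3*(7 + G)/G (C(G) = -6*(G + 7)/(G + G) = -6*(7 + G)/(2*G) = -6*(7 + G)*1/(2*G) = -3*(7 + G)/G)
y(M) = -9 + M (y(M) = (-4 + M) - 5 = -9 + M)
U(R) = 90 - 18*R (U(R) = ((R - 1*5)*3)*(-9 + 3) = ((R - 5)*3)*(-6) = ((-5 + R)*3)*(-6) = (-15 + 3*R)*(-6) = 90 - 18*R)
(-1*88729)/U(C(-4)) = (-1*88729)/(90 - 18*(-3 - 21/(-4))) = -88729/(90 - 18*(-3 - 21*(-¼))) = -88729/(90 - 18*(-3 + 21/4)) = -88729/(90 - 18*9/4) = -88729/(90 - 81/2) = -88729/99/2 = -88729*2/99 = -177458/99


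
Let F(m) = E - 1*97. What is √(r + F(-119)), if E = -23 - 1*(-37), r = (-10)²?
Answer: √17 ≈ 4.1231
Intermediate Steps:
r = 100
E = 14 (E = -23 + 37 = 14)
F(m) = -83 (F(m) = 14 - 1*97 = 14 - 97 = -83)
√(r + F(-119)) = √(100 - 83) = √17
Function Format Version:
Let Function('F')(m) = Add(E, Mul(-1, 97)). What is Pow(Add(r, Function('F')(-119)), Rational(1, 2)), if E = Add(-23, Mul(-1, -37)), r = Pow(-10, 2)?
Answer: Pow(17, Rational(1, 2)) ≈ 4.1231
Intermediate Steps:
r = 100
E = 14 (E = Add(-23, 37) = 14)
Function('F')(m) = -83 (Function('F')(m) = Add(14, Mul(-1, 97)) = Add(14, -97) = -83)
Pow(Add(r, Function('F')(-119)), Rational(1, 2)) = Pow(Add(100, -83), Rational(1, 2)) = Pow(17, Rational(1, 2))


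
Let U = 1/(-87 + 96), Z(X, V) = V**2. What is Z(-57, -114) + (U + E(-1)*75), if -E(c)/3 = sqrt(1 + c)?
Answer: 116965/9 ≈ 12996.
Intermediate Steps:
E(c) = -3*sqrt(1 + c)
U = 1/9 ≈ 0.11111
Z(-57, -114) + (U + E(-1)*75) = (-114)**2 + (1/9 - 3*sqrt(1 - 1)*75) = 12996 + (1/9 - 3*sqrt(0)*75) = 12996 + (1/9 - 3*0*75) = 12996 + (1/9 + 0*75) = 12996 + (1/9 + 0) = 12996 + 1/9 = 116965/9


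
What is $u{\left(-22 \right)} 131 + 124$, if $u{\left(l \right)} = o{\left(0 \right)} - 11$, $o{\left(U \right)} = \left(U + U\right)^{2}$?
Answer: $-1317$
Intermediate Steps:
$o{\left(U \right)} = 4 U^{2}$ ($o{\left(U \right)} = \left(2 U\right)^{2} = 4 U^{2}$)
$u{\left(l \right)} = -11$ ($u{\left(l \right)} = 4 \cdot 0^{2} - 11 = 4 \cdot 0 - 11 = 0 - 11 = -11$)
$u{\left(-22 \right)} 131 + 124 = \left(-11\right) 131 + 124 = -1441 + 124 = -1317$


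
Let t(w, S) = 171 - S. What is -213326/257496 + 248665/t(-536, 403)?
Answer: -8009966809/7467384 ≈ -1072.7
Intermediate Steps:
-213326/257496 + 248665/t(-536, 403) = -213326/257496 + 248665/(171 - 1*403) = -213326*1/257496 + 248665/(171 - 403) = -106663/128748 + 248665/(-232) = -106663/128748 + 248665*(-1/232) = -106663/128748 - 248665/232 = -8009966809/7467384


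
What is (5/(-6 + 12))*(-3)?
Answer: -5/2 ≈ -2.5000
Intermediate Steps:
(5/(-6 + 12))*(-3) = (5/6)*(-3) = ((⅙)*5)*(-3) = (⅚)*(-3) = -5/2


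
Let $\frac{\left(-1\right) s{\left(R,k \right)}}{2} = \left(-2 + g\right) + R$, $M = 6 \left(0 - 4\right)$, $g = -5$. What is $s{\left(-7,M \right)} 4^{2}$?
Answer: $448$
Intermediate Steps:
$M = -24$ ($M = 6 \left(-4\right) = -24$)
$s{\left(R,k \right)} = 14 - 2 R$ ($s{\left(R,k \right)} = - 2 \left(\left(-2 - 5\right) + R\right) = - 2 \left(-7 + R\right) = 14 - 2 R$)
$s{\left(-7,M \right)} 4^{2} = \left(14 - -14\right) 4^{2} = \left(14 + 14\right) 16 = 28 \cdot 16 = 448$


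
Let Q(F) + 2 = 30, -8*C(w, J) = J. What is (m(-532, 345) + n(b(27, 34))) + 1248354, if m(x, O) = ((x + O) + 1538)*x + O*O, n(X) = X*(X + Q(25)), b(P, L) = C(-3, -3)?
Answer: 41514089/64 ≈ 6.4866e+5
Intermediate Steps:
C(w, J) = -J/8
b(P, L) = 3/8 (b(P, L) = -1/8*(-3) = 3/8)
Q(F) = 28 (Q(F) = -2 + 30 = 28)
n(X) = X*(28 + X) (n(X) = X*(X + 28) = X*(28 + X))
m(x, O) = O**2 + x*(1538 + O + x) (m(x, O) = ((O + x) + 1538)*x + O**2 = (1538 + O + x)*x + O**2 = x*(1538 + O + x) + O**2 = O**2 + x*(1538 + O + x))
(m(-532, 345) + n(b(27, 34))) + 1248354 = ((345**2 + (-532)**2 + 1538*(-532) + 345*(-532)) + 3*(28 + 3/8)/8) + 1248354 = ((119025 + 283024 - 818216 - 183540) + (3/8)*(227/8)) + 1248354 = (-599707 + 681/64) + 1248354 = -38380567/64 + 1248354 = 41514089/64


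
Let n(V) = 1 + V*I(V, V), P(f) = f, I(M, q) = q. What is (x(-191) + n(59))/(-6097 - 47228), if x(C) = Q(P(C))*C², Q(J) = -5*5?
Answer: 908543/53325 ≈ 17.038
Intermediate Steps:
Q(J) = -25
x(C) = -25*C²
n(V) = 1 + V² (n(V) = 1 + V*V = 1 + V²)
(x(-191) + n(59))/(-6097 - 47228) = (-25*(-191)² + (1 + 59²))/(-6097 - 47228) = (-25*36481 + (1 + 3481))/(-53325) = (-912025 + 3482)*(-1/53325) = -908543*(-1/53325) = 908543/53325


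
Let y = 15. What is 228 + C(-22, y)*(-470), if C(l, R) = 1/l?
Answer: 2743/11 ≈ 249.36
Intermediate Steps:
228 + C(-22, y)*(-470) = 228 - 470/(-22) = 228 - 1/22*(-470) = 228 + 235/11 = 2743/11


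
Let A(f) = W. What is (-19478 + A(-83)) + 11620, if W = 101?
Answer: -7757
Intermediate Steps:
A(f) = 101
(-19478 + A(-83)) + 11620 = (-19478 + 101) + 11620 = -19377 + 11620 = -7757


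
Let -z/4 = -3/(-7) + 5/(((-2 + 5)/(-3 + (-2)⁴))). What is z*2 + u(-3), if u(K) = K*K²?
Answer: -4279/21 ≈ -203.76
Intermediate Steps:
u(K) = K³
z = -1856/21 (z = -4*(-3/(-7) + 5/(((-2 + 5)/(-3 + (-2)⁴)))) = -4*(-3*(-⅐) + 5/((3/(-3 + 16)))) = -4*(3/7 + 5/((3/13))) = -4*(3/7 + 5/((3*(1/13)))) = -4*(3/7 + 5/(3/13)) = -4*(3/7 + 5*(13/3)) = -4*(3/7 + 65/3) = -4*464/21 = -1856/21 ≈ -88.381)
z*2 + u(-3) = -1856/21*2 + (-3)³ = -3712/21 - 27 = -4279/21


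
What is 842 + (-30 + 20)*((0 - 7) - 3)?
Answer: 942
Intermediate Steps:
842 + (-30 + 20)*((0 - 7) - 3) = 842 - 10*(-7 - 3) = 842 - 10*(-10) = 842 + 100 = 942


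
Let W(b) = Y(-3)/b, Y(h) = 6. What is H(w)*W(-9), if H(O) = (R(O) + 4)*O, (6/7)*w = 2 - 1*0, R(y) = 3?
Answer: -98/9 ≈ -10.889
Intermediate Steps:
W(b) = 6/b
w = 7/3 (w = 7*(2 - 1*0)/6 = 7*(2 + 0)/6 = (7/6)*2 = 7/3 ≈ 2.3333)
H(O) = 7*O (H(O) = (3 + 4)*O = 7*O)
H(w)*W(-9) = (7*(7/3))*(6/(-9)) = 49*(6*(-1/9))/3 = (49/3)*(-2/3) = -98/9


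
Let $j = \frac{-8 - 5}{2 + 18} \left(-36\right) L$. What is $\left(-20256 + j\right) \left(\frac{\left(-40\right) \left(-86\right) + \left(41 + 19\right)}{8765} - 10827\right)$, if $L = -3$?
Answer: $\frac{1928857899561}{8765} \approx 2.2006 \cdot 10^{8}$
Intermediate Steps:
$j = - \frac{351}{5}$ ($j = \frac{-8 - 5}{2 + 18} \left(-36\right) \left(-3\right) = - \frac{13}{20} \left(-36\right) \left(-3\right) = \left(-13\right) \frac{1}{20} \left(-36\right) \left(-3\right) = \left(- \frac{13}{20}\right) \left(-36\right) \left(-3\right) = \frac{117}{5} \left(-3\right) = - \frac{351}{5} \approx -70.2$)
$\left(-20256 + j\right) \left(\frac{\left(-40\right) \left(-86\right) + \left(41 + 19\right)}{8765} - 10827\right) = \left(-20256 - \frac{351}{5}\right) \left(\frac{\left(-40\right) \left(-86\right) + \left(41 + 19\right)}{8765} - 10827\right) = - \frac{101631 \left(\left(3440 + 60\right) \frac{1}{8765} - 10827\right)}{5} = - \frac{101631 \left(3500 \cdot \frac{1}{8765} - 10827\right)}{5} = - \frac{101631 \left(\frac{700}{1753} - 10827\right)}{5} = \left(- \frac{101631}{5}\right) \left(- \frac{18979031}{1753}\right) = \frac{1928857899561}{8765}$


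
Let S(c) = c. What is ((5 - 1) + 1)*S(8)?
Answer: 40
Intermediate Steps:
((5 - 1) + 1)*S(8) = ((5 - 1) + 1)*8 = (4 + 1)*8 = 5*8 = 40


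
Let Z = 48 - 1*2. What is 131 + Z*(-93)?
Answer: -4147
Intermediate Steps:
Z = 46 (Z = 48 - 2 = 46)
131 + Z*(-93) = 131 + 46*(-93) = 131 - 4278 = -4147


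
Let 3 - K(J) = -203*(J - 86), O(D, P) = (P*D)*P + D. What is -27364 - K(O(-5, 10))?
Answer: 92606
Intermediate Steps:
O(D, P) = D + D*P**2 (O(D, P) = (D*P)*P + D = D*P**2 + D = D + D*P**2)
K(J) = -17455 + 203*J (K(J) = 3 - (-203)*(J - 86) = 3 - (-203)*(-86 + J) = 3 - (17458 - 203*J) = 3 + (-17458 + 203*J) = -17455 + 203*J)
-27364 - K(O(-5, 10)) = -27364 - (-17455 + 203*(-5*(1 + 10**2))) = -27364 - (-17455 + 203*(-5*(1 + 100))) = -27364 - (-17455 + 203*(-5*101)) = -27364 - (-17455 + 203*(-505)) = -27364 - (-17455 - 102515) = -27364 - 1*(-119970) = -27364 + 119970 = 92606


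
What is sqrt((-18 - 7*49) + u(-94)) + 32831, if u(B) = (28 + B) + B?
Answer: 32831 + I*sqrt(521) ≈ 32831.0 + 22.825*I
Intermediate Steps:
u(B) = 28 + 2*B
sqrt((-18 - 7*49) + u(-94)) + 32831 = sqrt((-18 - 7*49) + (28 + 2*(-94))) + 32831 = sqrt((-18 - 343) + (28 - 188)) + 32831 = sqrt(-361 - 160) + 32831 = sqrt(-521) + 32831 = I*sqrt(521) + 32831 = 32831 + I*sqrt(521)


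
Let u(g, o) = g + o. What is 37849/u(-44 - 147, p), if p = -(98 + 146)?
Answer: -37849/435 ≈ -87.009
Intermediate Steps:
p = -244 (p = -1*244 = -244)
37849/u(-44 - 147, p) = 37849/((-44 - 147) - 244) = 37849/(-191 - 244) = 37849/(-435) = 37849*(-1/435) = -37849/435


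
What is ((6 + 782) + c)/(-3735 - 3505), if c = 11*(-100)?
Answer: 39/905 ≈ 0.043094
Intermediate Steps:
c = -1100
((6 + 782) + c)/(-3735 - 3505) = ((6 + 782) - 1100)/(-3735 - 3505) = (788 - 1100)/(-7240) = -312*(-1/7240) = 39/905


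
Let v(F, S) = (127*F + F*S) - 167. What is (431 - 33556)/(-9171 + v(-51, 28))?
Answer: 33125/17243 ≈ 1.9211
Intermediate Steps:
v(F, S) = -167 + 127*F + F*S
(431 - 33556)/(-9171 + v(-51, 28)) = (431 - 33556)/(-9171 + (-167 + 127*(-51) - 51*28)) = -33125/(-9171 + (-167 - 6477 - 1428)) = -33125/(-9171 - 8072) = -33125/(-17243) = -33125*(-1/17243) = 33125/17243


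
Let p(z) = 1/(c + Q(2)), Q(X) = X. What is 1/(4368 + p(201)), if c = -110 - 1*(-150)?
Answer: 42/183457 ≈ 0.00022894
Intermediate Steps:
c = 40 (c = -110 + 150 = 40)
p(z) = 1/42 (p(z) = 1/(40 + 2) = 1/42)
1/(4368 + p(201)) = 1/(4368 + 1/42) = 1/(183457/42) = 42/183457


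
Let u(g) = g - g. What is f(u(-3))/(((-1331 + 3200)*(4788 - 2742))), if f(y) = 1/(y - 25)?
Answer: -1/95599350 ≈ -1.0460e-8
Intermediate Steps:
u(g) = 0
f(y) = 1/(-25 + y)
f(u(-3))/(((-1331 + 3200)*(4788 - 2742))) = 1/((-25 + 0)*(((-1331 + 3200)*(4788 - 2742)))) = 1/((-25)*((1869*2046))) = -1/25/3823974 = -1/25*1/3823974 = -1/95599350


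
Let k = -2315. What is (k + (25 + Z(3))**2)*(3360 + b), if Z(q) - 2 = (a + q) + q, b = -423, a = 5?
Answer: -2558127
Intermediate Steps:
Z(q) = 7 + 2*q (Z(q) = 2 + ((5 + q) + q) = 2 + (5 + 2*q) = 7 + 2*q)
(k + (25 + Z(3))**2)*(3360 + b) = (-2315 + (25 + (7 + 2*3))**2)*(3360 - 423) = (-2315 + (25 + (7 + 6))**2)*2937 = (-2315 + (25 + 13)**2)*2937 = (-2315 + 38**2)*2937 = (-2315 + 1444)*2937 = -871*2937 = -2558127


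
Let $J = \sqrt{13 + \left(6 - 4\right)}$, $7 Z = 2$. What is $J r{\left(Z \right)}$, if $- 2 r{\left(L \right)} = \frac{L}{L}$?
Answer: $- \frac{\sqrt{15}}{2} \approx -1.9365$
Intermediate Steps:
$Z = \frac{2}{7}$ ($Z = \frac{1}{7} \cdot 2 = \frac{2}{7} \approx 0.28571$)
$r{\left(L \right)} = - \frac{1}{2}$ ($r{\left(L \right)} = - \frac{L \frac{1}{L}}{2} = \left(- \frac{1}{2}\right) 1 = - \frac{1}{2}$)
$J = \sqrt{15}$ ($J = \sqrt{13 + 2} = \sqrt{15} \approx 3.873$)
$J r{\left(Z \right)} = \sqrt{15} \left(- \frac{1}{2}\right) = - \frac{\sqrt{15}}{2}$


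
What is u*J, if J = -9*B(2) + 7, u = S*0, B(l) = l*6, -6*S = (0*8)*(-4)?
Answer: 0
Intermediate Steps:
S = 0 (S = -0*8*(-4)/6 = -0*(-4) = -⅙*0 = 0)
B(l) = 6*l
u = 0 (u = 0*0 = 0)
J = -101 (J = -54*2 + 7 = -9*12 + 7 = -108 + 7 = -101)
u*J = 0*(-101) = 0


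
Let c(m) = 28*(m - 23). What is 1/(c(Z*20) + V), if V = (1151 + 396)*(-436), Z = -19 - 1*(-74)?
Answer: -1/644336 ≈ -1.5520e-6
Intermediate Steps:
Z = 55 (Z = -19 + 74 = 55)
c(m) = -644 + 28*m (c(m) = 28*(-23 + m) = -644 + 28*m)
V = -674492 (V = 1547*(-436) = -674492)
1/(c(Z*20) + V) = 1/((-644 + 28*(55*20)) - 674492) = 1/((-644 + 28*1100) - 674492) = 1/((-644 + 30800) - 674492) = 1/(30156 - 674492) = 1/(-644336) = -1/644336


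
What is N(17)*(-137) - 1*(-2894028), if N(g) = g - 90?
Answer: 2904029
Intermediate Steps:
N(g) = -90 + g
N(17)*(-137) - 1*(-2894028) = (-90 + 17)*(-137) - 1*(-2894028) = -73*(-137) + 2894028 = 10001 + 2894028 = 2904029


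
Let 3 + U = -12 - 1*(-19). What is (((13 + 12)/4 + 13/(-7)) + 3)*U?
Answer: 207/7 ≈ 29.571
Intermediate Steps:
U = 4 (U = -3 + (-12 - 1*(-19)) = -3 + (-12 + 19) = -3 + 7 = 4)
(((13 + 12)/4 + 13/(-7)) + 3)*U = (((13 + 12)/4 + 13/(-7)) + 3)*4 = ((25*(¼) + 13*(-⅐)) + 3)*4 = ((25/4 - 13/7) + 3)*4 = (123/28 + 3)*4 = (207/28)*4 = 207/7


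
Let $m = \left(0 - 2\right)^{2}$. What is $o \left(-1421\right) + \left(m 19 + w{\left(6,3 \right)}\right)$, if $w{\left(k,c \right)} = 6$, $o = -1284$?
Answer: $1824646$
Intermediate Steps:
$m = 4$ ($m = \left(-2\right)^{2} = 4$)
$o \left(-1421\right) + \left(m 19 + w{\left(6,3 \right)}\right) = \left(-1284\right) \left(-1421\right) + \left(4 \cdot 19 + 6\right) = 1824564 + \left(76 + 6\right) = 1824564 + 82 = 1824646$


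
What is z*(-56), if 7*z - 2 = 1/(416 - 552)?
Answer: -271/17 ≈ -15.941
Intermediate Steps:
z = 271/952 (z = 2/7 + 1/(7*(416 - 552)) = 2/7 + (1/7)/(-136) = 2/7 + (1/7)*(-1/136) = 2/7 - 1/952 = 271/952 ≈ 0.28466)
z*(-56) = (271/952)*(-56) = -271/17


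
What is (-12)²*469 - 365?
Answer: 67171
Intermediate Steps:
(-12)²*469 - 365 = 144*469 - 365 = 67536 - 365 = 67171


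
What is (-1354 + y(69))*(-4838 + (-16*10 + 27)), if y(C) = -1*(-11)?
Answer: 6676053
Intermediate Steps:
y(C) = 11
(-1354 + y(69))*(-4838 + (-16*10 + 27)) = (-1354 + 11)*(-4838 + (-16*10 + 27)) = -1343*(-4838 + (-160 + 27)) = -1343*(-4838 - 133) = -1343*(-4971) = 6676053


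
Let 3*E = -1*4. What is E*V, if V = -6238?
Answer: 24952/3 ≈ 8317.3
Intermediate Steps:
E = -4/3 (E = (-1*4)/3 = (1/3)*(-4) = -4/3 ≈ -1.3333)
E*V = -4/3*(-6238) = 24952/3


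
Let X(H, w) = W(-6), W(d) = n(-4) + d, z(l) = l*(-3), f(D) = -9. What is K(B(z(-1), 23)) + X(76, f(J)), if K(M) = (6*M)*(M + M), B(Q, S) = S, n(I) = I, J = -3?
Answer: 6338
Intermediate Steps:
z(l) = -3*l
W(d) = -4 + d
X(H, w) = -10 (X(H, w) = -4 - 6 = -10)
K(M) = 12*M² (K(M) = (6*M)*(2*M) = 12*M²)
K(B(z(-1), 23)) + X(76, f(J)) = 12*23² - 10 = 12*529 - 10 = 6348 - 10 = 6338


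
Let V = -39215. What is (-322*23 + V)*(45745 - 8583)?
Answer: -1732529602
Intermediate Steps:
(-322*23 + V)*(45745 - 8583) = (-322*23 - 39215)*(45745 - 8583) = (-7406 - 39215)*37162 = -46621*37162 = -1732529602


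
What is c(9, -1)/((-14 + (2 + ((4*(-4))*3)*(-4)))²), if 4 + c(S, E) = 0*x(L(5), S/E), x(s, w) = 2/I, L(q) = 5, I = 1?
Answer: -1/8100 ≈ -0.00012346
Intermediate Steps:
x(s, w) = 2 (x(s, w) = 2/1 = 2*1 = 2)
c(S, E) = -4 (c(S, E) = -4 + 0*2 = -4 + 0 = -4)
c(9, -1)/((-14 + (2 + ((4*(-4))*3)*(-4)))²) = -4/(-14 + (2 + ((4*(-4))*3)*(-4)))² = -4/(-14 + (2 - 16*3*(-4)))² = -4/(-14 + (2 - 48*(-4)))² = -4/(-14 + (2 + 192))² = -4/(-14 + 194)² = -4/(180²) = -4/32400 = -4*1/32400 = -1/8100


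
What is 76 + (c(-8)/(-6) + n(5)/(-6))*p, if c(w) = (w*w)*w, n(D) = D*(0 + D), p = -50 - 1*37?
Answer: -13971/2 ≈ -6985.5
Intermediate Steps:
p = -87 (p = -50 - 37 = -87)
n(D) = D**2 (n(D) = D*D = D**2)
c(w) = w**3 (c(w) = w**2*w = w**3)
76 + (c(-8)/(-6) + n(5)/(-6))*p = 76 + ((-8)**3/(-6) + 5**2/(-6))*(-87) = 76 + (-512*(-1/6) + 25*(-1/6))*(-87) = 76 + (256/3 - 25/6)*(-87) = 76 + (487/6)*(-87) = 76 - 14123/2 = -13971/2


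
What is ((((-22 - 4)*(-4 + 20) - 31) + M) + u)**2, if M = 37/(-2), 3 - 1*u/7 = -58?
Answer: 5929/4 ≈ 1482.3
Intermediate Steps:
u = 427 (u = 21 - 7*(-58) = 21 + 406 = 427)
M = -37/2 (M = 37*(-1/2) = -37/2 ≈ -18.500)
((((-22 - 4)*(-4 + 20) - 31) + M) + u)**2 = ((((-22 - 4)*(-4 + 20) - 31) - 37/2) + 427)**2 = (((-26*16 - 31) - 37/2) + 427)**2 = (((-416 - 31) - 37/2) + 427)**2 = ((-447 - 37/2) + 427)**2 = (-931/2 + 427)**2 = (-77/2)**2 = 5929/4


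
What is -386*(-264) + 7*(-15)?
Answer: 101799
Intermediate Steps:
-386*(-264) + 7*(-15) = 101904 - 105 = 101799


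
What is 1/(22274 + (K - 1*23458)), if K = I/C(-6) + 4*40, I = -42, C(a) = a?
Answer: -1/1017 ≈ -0.00098328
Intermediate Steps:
K = 167 (K = -42/(-6) + 4*40 = -1/6*(-42) + 160 = 7 + 160 = 167)
1/(22274 + (K - 1*23458)) = 1/(22274 + (167 - 1*23458)) = 1/(22274 + (167 - 23458)) = 1/(22274 - 23291) = 1/(-1017) = -1/1017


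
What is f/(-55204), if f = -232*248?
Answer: 14384/13801 ≈ 1.0422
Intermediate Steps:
f = -57536
f/(-55204) = -57536/(-55204) = -57536*(-1/55204) = 14384/13801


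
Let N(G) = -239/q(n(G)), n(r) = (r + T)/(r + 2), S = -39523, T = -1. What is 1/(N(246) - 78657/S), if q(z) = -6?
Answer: 237138/9917939 ≈ 0.023910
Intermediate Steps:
n(r) = (-1 + r)/(2 + r) (n(r) = (r - 1)/(r + 2) = (-1 + r)/(2 + r))
N(G) = 239/6 (N(G) = -239/(-6) = -239*(-1/6) = 239/6)
1/(N(246) - 78657/S) = 1/(239/6 - 78657/(-39523)) = 1/(239/6 - 78657*(-1/39523)) = 1/(239/6 + 78657/39523) = 1/(9917939/237138) = 237138/9917939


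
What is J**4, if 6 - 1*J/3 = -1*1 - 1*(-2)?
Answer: 50625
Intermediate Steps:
J = 15 (J = 18 - 3*(-1*1 - 1*(-2)) = 18 - 3*(-1 + 2) = 18 - 3*1 = 18 - 3 = 15)
J**4 = 15**4 = 50625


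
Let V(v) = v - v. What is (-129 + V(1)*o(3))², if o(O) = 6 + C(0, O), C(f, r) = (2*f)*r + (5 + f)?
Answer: 16641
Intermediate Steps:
V(v) = 0
C(f, r) = 5 + f + 2*f*r (C(f, r) = 2*f*r + (5 + f) = 5 + f + 2*f*r)
o(O) = 11 (o(O) = 6 + (5 + 0 + 2*0*O) = 6 + (5 + 0 + 0) = 6 + 5 = 11)
(-129 + V(1)*o(3))² = (-129 + 0*11)² = (-129 + 0)² = (-129)² = 16641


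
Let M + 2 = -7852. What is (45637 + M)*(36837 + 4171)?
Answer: 1549405264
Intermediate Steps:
M = -7854 (M = -2 - 7852 = -7854)
(45637 + M)*(36837 + 4171) = (45637 - 7854)*(36837 + 4171) = 37783*41008 = 1549405264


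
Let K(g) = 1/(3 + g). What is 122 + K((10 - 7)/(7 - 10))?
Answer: 245/2 ≈ 122.50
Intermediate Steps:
122 + K((10 - 7)/(7 - 10)) = 122 + 1/(3 + (10 - 7)/(7 - 10)) = 122 + 1/(3 + 3/(-3)) = 122 + 1/(3 + 3*(-⅓)) = 122 + 1/(3 - 1) = 122 + 1/2 = 122 + ½ = 245/2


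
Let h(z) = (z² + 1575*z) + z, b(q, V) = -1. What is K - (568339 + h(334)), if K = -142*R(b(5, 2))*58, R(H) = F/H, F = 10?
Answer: -1123919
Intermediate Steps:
h(z) = z² + 1576*z
R(H) = 10/H
K = 82360 (K = -1420/(-1)*58 = -1420*(-1)*58 = -142*(-10)*58 = 1420*58 = 82360)
K - (568339 + h(334)) = 82360 - (568339 + 334*(1576 + 334)) = 82360 - (568339 + 334*1910) = 82360 - (568339 + 637940) = 82360 - 1*1206279 = 82360 - 1206279 = -1123919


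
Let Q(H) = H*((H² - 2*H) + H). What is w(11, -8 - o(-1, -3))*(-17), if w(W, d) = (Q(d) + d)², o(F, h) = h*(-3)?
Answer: -463045337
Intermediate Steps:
o(F, h) = -3*h
Q(H) = H*(H² - H)
w(W, d) = (d + d²*(-1 + d))² (w(W, d) = (d²*(-1 + d) + d)² = (d + d²*(-1 + d))²)
w(11, -8 - o(-1, -3))*(-17) = ((-8 - (-3)*(-3))²*(1 + (-8 - (-3)*(-3))*(-1 + (-8 - (-3)*(-3))))²)*(-17) = ((-8 - 1*9)²*(1 + (-8 - 1*9)*(-1 + (-8 - 1*9)))²)*(-17) = ((-8 - 9)²*(1 + (-8 - 9)*(-1 + (-8 - 9)))²)*(-17) = ((-17)²*(1 - 17*(-1 - 17))²)*(-17) = (289*(1 - 17*(-18))²)*(-17) = (289*(1 + 306)²)*(-17) = (289*307²)*(-17) = (289*94249)*(-17) = 27237961*(-17) = -463045337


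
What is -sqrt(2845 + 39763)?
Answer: -4*sqrt(2663) ≈ -206.42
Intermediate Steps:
-sqrt(2845 + 39763) = -sqrt(42608) = -4*sqrt(2663)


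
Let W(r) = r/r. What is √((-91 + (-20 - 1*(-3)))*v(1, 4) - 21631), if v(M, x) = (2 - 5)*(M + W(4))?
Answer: I*√20983 ≈ 144.85*I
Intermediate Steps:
W(r) = 1
v(M, x) = -3 - 3*M (v(M, x) = (2 - 5)*(M + 1) = -3*(1 + M) = -3 - 3*M)
√((-91 + (-20 - 1*(-3)))*v(1, 4) - 21631) = √((-91 + (-20 - 1*(-3)))*(-3 - 3*1) - 21631) = √((-91 + (-20 + 3))*(-3 - 3) - 21631) = √((-91 - 17)*(-6) - 21631) = √(-108*(-6) - 21631) = √(648 - 21631) = √(-20983) = I*√20983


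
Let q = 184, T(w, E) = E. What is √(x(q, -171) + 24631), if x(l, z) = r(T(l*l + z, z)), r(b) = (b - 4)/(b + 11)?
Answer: √1576454/8 ≈ 156.95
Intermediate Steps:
r(b) = (-4 + b)/(11 + b)
x(l, z) = (-4 + z)/(11 + z)
√(x(q, -171) + 24631) = √((-4 - 171)/(11 - 171) + 24631) = √(-175/(-160) + 24631) = √(-1/160*(-175) + 24631) = √(35/32 + 24631) = √(788227/32) = √1576454/8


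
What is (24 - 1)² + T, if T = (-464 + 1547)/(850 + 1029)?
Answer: 995074/1879 ≈ 529.58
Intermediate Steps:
T = 1083/1879 ≈ 0.57637
(24 - 1)² + T = (24 - 1)² + 1083/1879 = 23² + 1083/1879 = 529 + 1083/1879 = 995074/1879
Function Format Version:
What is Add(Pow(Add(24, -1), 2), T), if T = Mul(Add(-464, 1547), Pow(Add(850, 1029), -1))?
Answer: Rational(995074, 1879) ≈ 529.58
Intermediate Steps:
T = Rational(1083, 1879) (T = Mul(1083, Pow(1879, -1)) = Mul(1083, Rational(1, 1879)) = Rational(1083, 1879) ≈ 0.57637)
Add(Pow(Add(24, -1), 2), T) = Add(Pow(Add(24, -1), 2), Rational(1083, 1879)) = Add(Pow(23, 2), Rational(1083, 1879)) = Add(529, Rational(1083, 1879)) = Rational(995074, 1879)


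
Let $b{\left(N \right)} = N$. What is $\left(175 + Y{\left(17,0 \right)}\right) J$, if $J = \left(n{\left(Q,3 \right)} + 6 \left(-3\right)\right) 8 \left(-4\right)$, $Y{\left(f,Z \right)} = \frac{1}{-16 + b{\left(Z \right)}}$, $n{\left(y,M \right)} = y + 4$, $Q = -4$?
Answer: $100764$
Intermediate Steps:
$n{\left(y,M \right)} = 4 + y$
$Y{\left(f,Z \right)} = \frac{1}{-16 + Z}$
$J = 576$ ($J = \left(\left(4 - 4\right) + 6 \left(-3\right)\right) 8 \left(-4\right) = \left(0 - 18\right) 8 \left(-4\right) = \left(-18\right) 8 \left(-4\right) = \left(-144\right) \left(-4\right) = 576$)
$\left(175 + Y{\left(17,0 \right)}\right) J = \left(175 + \frac{1}{-16 + 0}\right) 576 = \left(175 + \frac{1}{-16}\right) 576 = \left(175 - \frac{1}{16}\right) 576 = \frac{2799}{16} \cdot 576 = 100764$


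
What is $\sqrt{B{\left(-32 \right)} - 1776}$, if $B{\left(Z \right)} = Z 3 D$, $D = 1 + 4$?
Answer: $4 i \sqrt{141} \approx 47.497 i$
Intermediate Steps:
$D = 5$
$B{\left(Z \right)} = 15 Z$ ($B{\left(Z \right)} = Z 3 \cdot 5 = 3 Z 5 = 15 Z$)
$\sqrt{B{\left(-32 \right)} - 1776} = \sqrt{15 \left(-32\right) - 1776} = \sqrt{-480 - 1776} = \sqrt{-2256} = 4 i \sqrt{141}$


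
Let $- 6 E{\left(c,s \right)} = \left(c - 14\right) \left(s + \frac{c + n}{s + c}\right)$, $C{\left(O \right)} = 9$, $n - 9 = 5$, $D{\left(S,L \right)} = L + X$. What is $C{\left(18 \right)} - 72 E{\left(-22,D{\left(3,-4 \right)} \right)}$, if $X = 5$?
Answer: $- \frac{4113}{7} \approx -587.57$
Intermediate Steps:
$D{\left(S,L \right)} = 5 + L$ ($D{\left(S,L \right)} = L + 5 = 5 + L$)
$n = 14$ ($n = 9 + 5 = 14$)
$E{\left(c,s \right)} = - \frac{\left(-14 + c\right) \left(s + \frac{14 + c}{c + s}\right)}{6}$ ($E{\left(c,s \right)} = - \frac{\left(c - 14\right) \left(s + \frac{c + 14}{s + c}\right)}{6} = - \frac{\left(-14 + c\right) \left(s + \frac{14 + c}{c + s}\right)}{6}$)
$C{\left(18 \right)} - 72 E{\left(-22,D{\left(3,-4 \right)} \right)} = 9 - 72 \frac{196 - \left(-22\right)^{2} + 14 \left(5 - 4\right)^{2} - - 22 \left(5 - 4\right)^{2} - \left(5 - 4\right) \left(-22\right)^{2} + 14 \left(-22\right) \left(5 - 4\right)}{6 \left(-22 + \left(5 - 4\right)\right)} = 9 - 72 \frac{196 - 484 + 14 \cdot 1^{2} - - 22 \cdot 1^{2} - 1 \cdot 484 + 14 \left(-22\right) 1}{6 \left(-22 + 1\right)} = 9 - 72 \frac{196 - 484 + 14 \cdot 1 - \left(-22\right) 1 - 484 - 308}{6 \left(-21\right)} = 9 - 72 \cdot \frac{1}{6} \left(- \frac{1}{21}\right) \left(196 - 484 + 14 + 22 - 484 - 308\right) = 9 - 72 \cdot \frac{1}{6} \left(- \frac{1}{21}\right) \left(-1044\right) = 9 - \frac{4176}{7} = - \frac{4113}{7}$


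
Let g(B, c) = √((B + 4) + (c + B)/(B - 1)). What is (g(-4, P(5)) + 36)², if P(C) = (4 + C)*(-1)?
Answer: (180 + √65)²/25 ≈ 1414.7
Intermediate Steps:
P(C) = -4 - C
g(B, c) = √(4 + B + (B + c)/(-1 + B)) (g(B, c) = √((4 + B) + (B + c)/(-1 + B)) = √(4 + B + (B + c)/(-1 + B)))
(g(-4, P(5)) + 36)² = (√((-4 + (-4 - 1*5) + (-1 - 4)*(4 - 4))/(-1 - 4)) + 36)² = (√((-4 + (-4 - 5) - 5*0)/(-5)) + 36)² = (√(-(-4 - 9 + 0)/5) + 36)² = (√(-⅕*(-13)) + 36)² = (√(13/5) + 36)² = (√65/5 + 36)² = (36 + √65/5)²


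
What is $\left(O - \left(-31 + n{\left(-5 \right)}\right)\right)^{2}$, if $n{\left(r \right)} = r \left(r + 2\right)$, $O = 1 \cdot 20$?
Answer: $1296$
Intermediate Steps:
$O = 20$
$n{\left(r \right)} = r \left(2 + r\right)$
$\left(O - \left(-31 + n{\left(-5 \right)}\right)\right)^{2} = \left(20 + \left(31 - - 5 \left(2 - 5\right)\right)\right)^{2} = \left(20 + \left(31 - \left(-5\right) \left(-3\right)\right)\right)^{2} = \left(20 + \left(31 - 15\right)\right)^{2} = \left(20 + 16\right)^{2} = 36^{2} = 1296$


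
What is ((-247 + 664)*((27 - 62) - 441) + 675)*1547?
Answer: -306022899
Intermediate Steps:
((-247 + 664)*((27 - 62) - 441) + 675)*1547 = (417*(-35 - 441) + 675)*1547 = (417*(-476) + 675)*1547 = (-198492 + 675)*1547 = -197817*1547 = -306022899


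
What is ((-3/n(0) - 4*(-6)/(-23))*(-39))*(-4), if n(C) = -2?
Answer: 1638/23 ≈ 71.217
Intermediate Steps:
((-3/n(0) - 4*(-6)/(-23))*(-39))*(-4) = ((-3/(-2) - 4*(-6)/(-23))*(-39))*(-4) = ((-3*(-½) + 24*(-1/23))*(-39))*(-4) = ((3/2 - 24/23)*(-39))*(-4) = ((21/46)*(-39))*(-4) = -819/46*(-4) = 1638/23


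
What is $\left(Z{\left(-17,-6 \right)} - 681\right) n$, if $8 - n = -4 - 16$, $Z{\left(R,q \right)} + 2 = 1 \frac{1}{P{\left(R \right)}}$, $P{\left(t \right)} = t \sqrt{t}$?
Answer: $-19124 + \frac{28 i \sqrt{17}}{289} \approx -19124.0 + 0.39947 i$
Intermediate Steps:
$P{\left(t \right)} = t^{\frac{3}{2}}$
$Z{\left(R,q \right)} = -2 + \frac{1}{R^{\frac{3}{2}}}$ ($Z{\left(R,q \right)} = -2 + 1 \frac{1}{R^{\frac{3}{2}}} = -2 + \frac{1}{R^{\frac{3}{2}}}$)
$n = 28$ ($n = 8 - \left(-4 - 16\right) = 8 - -20 = 8 + 20 = 28$)
$\left(Z{\left(-17,-6 \right)} - 681\right) n = \left(\left(-2 + \frac{1}{\left(-17\right) i \sqrt{17}}\right) - 681\right) 28 = \left(\left(-2 + \frac{i \sqrt{17}}{289}\right) - 681\right) 28 = \left(-683 + \frac{i \sqrt{17}}{289}\right) 28 = -19124 + \frac{28 i \sqrt{17}}{289}$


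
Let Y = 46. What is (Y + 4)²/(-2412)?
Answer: -625/603 ≈ -1.0365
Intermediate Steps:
(Y + 4)²/(-2412) = (46 + 4)²/(-2412) = 50²*(-1/2412) = 2500*(-1/2412) = -625/603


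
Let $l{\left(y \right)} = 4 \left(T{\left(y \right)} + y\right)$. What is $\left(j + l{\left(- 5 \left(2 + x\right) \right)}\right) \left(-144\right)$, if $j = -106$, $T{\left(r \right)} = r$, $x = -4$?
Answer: $3744$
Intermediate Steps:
$l{\left(y \right)} = 8 y$ ($l{\left(y \right)} = 4 \left(y + y\right) = 4 \cdot 2 y = 8 y$)
$\left(j + l{\left(- 5 \left(2 + x\right) \right)}\right) \left(-144\right) = \left(-106 + 8 \left(- 5 \left(2 - 4\right)\right)\right) \left(-144\right) = \left(-106 + 8 \left(\left(-5\right) \left(-2\right)\right)\right) \left(-144\right) = \left(-106 + 8 \cdot 10\right) \left(-144\right) = \left(-106 + 80\right) \left(-144\right) = \left(-26\right) \left(-144\right) = 3744$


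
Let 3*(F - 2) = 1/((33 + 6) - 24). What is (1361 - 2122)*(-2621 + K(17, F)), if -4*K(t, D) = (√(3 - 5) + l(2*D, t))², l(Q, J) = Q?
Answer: 8089115707/4050 + 69251*I*√2/45 ≈ 1.9973e+6 + 2176.3*I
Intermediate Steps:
F = 91/45 (F = 2 + 1/(3*((33 + 6) - 24)) = 2 + 1/(3*(39 - 24)) = 2 + (⅓)/15 = 2 + (⅓)*(1/15) = 2 + 1/45 = 91/45 ≈ 2.0222)
K(t, D) = -(2*D + I*√2)²/4 (K(t, D) = -(√(3 - 5) + 2*D)²/4 = -(√(-2) + 2*D)²/4 = -(I*√2 + 2*D)²/4 = -(2*D + I*√2)²/4)
(1361 - 2122)*(-2621 + K(17, F)) = (1361 - 2122)*(-2621 - (2*(91/45) + I*√2)²/4) = -761*(-2621 - (182/45 + I*√2)²/4) = 1994581 + 761*(182/45 + I*√2)²/4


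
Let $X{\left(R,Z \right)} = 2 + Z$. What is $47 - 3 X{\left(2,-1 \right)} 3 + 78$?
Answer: $-345$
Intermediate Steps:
$47 - 3 X{\left(2,-1 \right)} 3 + 78 = 47 - 3 \left(2 - 1\right) 3 + 78 = 47 \left(-3\right) 1 \cdot 3 + 78 = 47 \left(\left(-3\right) 3\right) + 78 = 47 \left(-9\right) + 78 = -423 + 78 = -345$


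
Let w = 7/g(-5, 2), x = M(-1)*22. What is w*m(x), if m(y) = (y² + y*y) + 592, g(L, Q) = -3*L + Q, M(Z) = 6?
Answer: 248080/17 ≈ 14593.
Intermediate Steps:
g(L, Q) = Q - 3*L
x = 132 (x = 6*22 = 132)
m(y) = 592 + 2*y² (m(y) = (y² + y²) + 592 = 2*y² + 592 = 592 + 2*y²)
w = 7/17 (w = 7/(2 - 3*(-5)) = 7/(2 + 15) = 7/17 ≈ 0.41176)
w*m(x) = 7*(592 + 2*132²)/17 = 7*(592 + 2*17424)/17 = 7*(592 + 34848)/17 = (7/17)*35440 = 248080/17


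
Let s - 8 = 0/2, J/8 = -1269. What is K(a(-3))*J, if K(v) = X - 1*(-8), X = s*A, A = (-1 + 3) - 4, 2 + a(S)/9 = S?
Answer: 81216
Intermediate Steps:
J = -10152 (J = 8*(-1269) = -10152)
a(S) = -18 + 9*S
A = -2 (A = 2 - 4 = -2)
s = 8 (s = 8 + 0/2 = 8 + 0*(½) = 8 + 0 = 8)
X = -16 (X = 8*(-2) = -16)
K(v) = -8 (K(v) = -16 - 1*(-8) = -16 + 8 = -8)
K(a(-3))*J = -8*(-10152) = 81216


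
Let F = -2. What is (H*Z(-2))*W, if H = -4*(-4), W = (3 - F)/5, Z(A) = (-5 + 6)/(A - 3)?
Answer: -16/5 ≈ -3.2000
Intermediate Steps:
Z(A) = 1/(-3 + A)
W = 1 (W = (3 - 1*(-2))/5 = (3 + 2)*(⅕) = 5*(⅕) = 1)
H = 16
(H*Z(-2))*W = (16/(-3 - 2))*1 = (16/(-5))*1 = (16*(-⅕))*1 = -16/5*1 = -16/5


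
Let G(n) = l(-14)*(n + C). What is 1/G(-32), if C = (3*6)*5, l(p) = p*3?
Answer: -1/2436 ≈ -0.00041051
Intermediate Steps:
l(p) = 3*p
C = 90 (C = 18*5 = 90)
G(n) = -3780 - 42*n (G(n) = (3*(-14))*(n + 90) = -42*(90 + n) = -3780 - 42*n)
1/G(-32) = 1/(-3780 - 42*(-32)) = 1/(-3780 + 1344) = 1/(-2436) = -1/2436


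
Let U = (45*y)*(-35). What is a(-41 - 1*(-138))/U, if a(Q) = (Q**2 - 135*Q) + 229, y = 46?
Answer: 3457/72450 ≈ 0.047716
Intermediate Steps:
U = -72450 (U = (45*46)*(-35) = 2070*(-35) = -72450)
a(Q) = 229 + Q**2 - 135*Q
a(-41 - 1*(-138))/U = (229 + (-41 - 1*(-138))**2 - 135*(-41 - 1*(-138)))/(-72450) = (229 + (-41 + 138)**2 - 135*(-41 + 138))*(-1/72450) = (229 + 97**2 - 135*97)*(-1/72450) = (229 + 9409 - 13095)*(-1/72450) = -3457*(-1/72450) = 3457/72450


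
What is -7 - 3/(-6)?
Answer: -13/2 ≈ -6.5000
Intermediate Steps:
-7 - 3/(-6) = -7 - 3*(-⅙) = -7 + ½ = -13/2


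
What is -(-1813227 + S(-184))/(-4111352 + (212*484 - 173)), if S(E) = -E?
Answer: -1813043/4008917 ≈ -0.45225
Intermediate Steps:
-(-1813227 + S(-184))/(-4111352 + (212*484 - 173)) = -(-1813227 - 1*(-184))/(-4111352 + (212*484 - 173)) = -(-1813227 + 184)/(-4111352 + (102608 - 173)) = -(-1813043)/(-4111352 + 102435) = -(-1813043)/(-4008917) = -(-1813043)*(-1)/4008917 = -1*1813043/4008917 = -1813043/4008917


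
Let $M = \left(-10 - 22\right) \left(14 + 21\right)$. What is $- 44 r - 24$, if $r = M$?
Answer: $49256$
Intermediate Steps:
$M = -1120$ ($M = \left(-32\right) 35 = -1120$)
$r = -1120$
$- 44 r - 24 = \left(-44\right) \left(-1120\right) - 24 = 49280 - 24 = 49256$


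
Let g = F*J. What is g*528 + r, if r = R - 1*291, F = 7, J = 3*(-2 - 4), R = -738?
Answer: -67557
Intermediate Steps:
J = -18 (J = 3*(-6) = -18)
g = -126 (g = 7*(-18) = -126)
r = -1029 (r = -738 - 1*291 = -738 - 291 = -1029)
g*528 + r = -126*528 - 1029 = -66528 - 1029 = -67557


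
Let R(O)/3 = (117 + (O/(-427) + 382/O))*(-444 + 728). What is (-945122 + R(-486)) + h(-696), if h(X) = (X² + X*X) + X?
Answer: 4254133370/34587 ≈ 1.2300e+5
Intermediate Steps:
h(X) = X + 2*X² (h(X) = (X² + X²) + X = 2*X² + X = X + 2*X²)
R(O) = 99684 + 325464/O - 852*O/427 (R(O) = 3*((117 + (O/(-427) + 382/O))*(-444 + 728)) = 3*((117 + (O*(-1/427) + 382/O))*284) = 3*((117 + (-O/427 + 382/O))*284) = 3*((117 + (382/O - O/427))*284) = 3*((117 + 382/O - O/427)*284) = 3*(33228 + 108488/O - 284*O/427) = 99684 + 325464/O - 852*O/427)
(-945122 + R(-486)) + h(-696) = (-945122 + (99684 + 325464/(-486) - 852/427*(-486))) - 696*(1 + 2*(-696)) = (-945122 + (99684 + 325464*(-1/486) + 414072/427)) - 696*(1 - 1392) = (-945122 + (99684 - 54244/81 + 414072/427)) - 696*(-1391) = (-945122 + 3458148152/34587) + 968136 = -29230786462/34587 + 968136 = 4254133370/34587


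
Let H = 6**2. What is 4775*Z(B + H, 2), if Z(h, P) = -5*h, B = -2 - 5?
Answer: -692375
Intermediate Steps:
B = -7
H = 36
4775*Z(B + H, 2) = 4775*(-5*(-7 + 36)) = 4775*(-5*29) = 4775*(-145) = -692375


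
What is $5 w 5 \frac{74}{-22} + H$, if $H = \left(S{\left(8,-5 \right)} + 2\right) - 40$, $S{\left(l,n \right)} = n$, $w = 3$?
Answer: $- \frac{3248}{11} \approx -295.27$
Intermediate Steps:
$H = -43$ ($H = \left(-5 + 2\right) - 40 = -3 - 40 = -43$)
$5 w 5 \frac{74}{-22} + H = 5 \cdot 3 \cdot 5 \frac{74}{-22} - 43 = 15 \cdot 5 \cdot 74 \left(- \frac{1}{22}\right) - 43 = 75 \left(- \frac{37}{11}\right) - 43 = - \frac{2775}{11} - 43 = - \frac{3248}{11}$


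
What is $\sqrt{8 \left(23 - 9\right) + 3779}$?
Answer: $\sqrt{3891} \approx 62.378$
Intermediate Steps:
$\sqrt{8 \left(23 - 9\right) + 3779} = \sqrt{8 \cdot 14 + 3779} = \sqrt{112 + 3779} = \sqrt{3891}$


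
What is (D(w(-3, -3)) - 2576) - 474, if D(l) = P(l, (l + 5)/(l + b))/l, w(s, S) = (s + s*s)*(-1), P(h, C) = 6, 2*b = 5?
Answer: -3051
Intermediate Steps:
b = 5/2 (b = (1/2)*5 = 5/2 ≈ 2.5000)
w(s, S) = -s - s**2 (w(s, S) = (s + s**2)*(-1) = -s - s**2)
D(l) = 6/l
(D(w(-3, -3)) - 2576) - 474 = (6/((-1*(-3)*(1 - 3))) - 2576) - 474 = (6/((-1*(-3)*(-2))) - 2576) - 474 = (6/(-6) - 2576) - 474 = (6*(-1/6) - 2576) - 474 = (-1 - 2576) - 474 = -2577 - 474 = -3051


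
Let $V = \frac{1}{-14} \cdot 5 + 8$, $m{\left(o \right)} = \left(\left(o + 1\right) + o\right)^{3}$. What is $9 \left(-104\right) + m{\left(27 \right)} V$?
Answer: $\frac{17789021}{14} \approx 1.2706 \cdot 10^{6}$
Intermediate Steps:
$m{\left(o \right)} = \left(1 + 2 o\right)^{3}$ ($m{\left(o \right)} = \left(\left(1 + o\right) + o\right)^{3} = \left(1 + 2 o\right)^{3}$)
$V = \frac{107}{14}$ ($V = \left(- \frac{1}{14}\right) 5 + 8 = - \frac{5}{14} + 8 = \frac{107}{14} \approx 7.6429$)
$9 \left(-104\right) + m{\left(27 \right)} V = 9 \left(-104\right) + \left(1 + 2 \cdot 27\right)^{3} \cdot \frac{107}{14} = -936 + \left(1 + 54\right)^{3} \cdot \frac{107}{14} = -936 + 55^{3} \cdot \frac{107}{14} = -936 + 166375 \cdot \frac{107}{14} = -936 + \frac{17802125}{14} = \frac{17789021}{14}$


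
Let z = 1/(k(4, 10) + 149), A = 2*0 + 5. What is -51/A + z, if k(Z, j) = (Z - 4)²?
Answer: -7594/745 ≈ -10.193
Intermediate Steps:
A = 5 (A = 0 + 5 = 5)
k(Z, j) = (-4 + Z)²
z = 1/149 (z = 1/((-4 + 4)² + 149) = 1/(0² + 149) = 1/(0 + 149) = 1/149 ≈ 0.0067114)
-51/A + z = -51/5 + 1/149 = -7594/745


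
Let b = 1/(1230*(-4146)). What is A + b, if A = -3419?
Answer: -17435464021/5099580 ≈ -3419.0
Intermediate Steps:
b = -1/5099580 (b = (1/1230)*(-1/4146) = -1/5099580 ≈ -1.9609e-7)
A + b = -3419 - 1/5099580 = -17435464021/5099580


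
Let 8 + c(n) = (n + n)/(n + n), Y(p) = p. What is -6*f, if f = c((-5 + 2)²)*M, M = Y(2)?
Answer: 84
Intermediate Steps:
c(n) = -7 (c(n) = -8 + (n + n)/(n + n) = -8 + (2*n)/((2*n)) = -8 + (2*n)*(1/(2*n)) = -8 + 1 = -7)
M = 2
f = -14 (f = -7*2 = -14)
-6*f = -6*(-14) = 84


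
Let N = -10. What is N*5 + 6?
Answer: -44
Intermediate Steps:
N*5 + 6 = -10*5 + 6 = -50 + 6 = -44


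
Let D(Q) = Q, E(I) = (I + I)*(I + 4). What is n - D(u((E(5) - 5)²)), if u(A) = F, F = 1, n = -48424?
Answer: -48425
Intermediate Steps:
E(I) = 2*I*(4 + I) (E(I) = (2*I)*(4 + I) = 2*I*(4 + I))
u(A) = 1
n - D(u((E(5) - 5)²)) = -48424 - 1*1 = -48424 - 1 = -48425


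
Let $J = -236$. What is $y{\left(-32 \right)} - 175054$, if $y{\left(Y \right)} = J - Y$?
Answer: $-175258$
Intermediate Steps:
$y{\left(Y \right)} = -236 - Y$
$y{\left(-32 \right)} - 175054 = \left(-236 - -32\right) - 175054 = \left(-236 + 32\right) - 175054 = -204 - 175054 = -175258$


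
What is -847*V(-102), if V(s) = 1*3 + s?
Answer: 83853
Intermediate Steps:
V(s) = 3 + s
-847*V(-102) = -847*(3 - 102) = -847*(-99) = 83853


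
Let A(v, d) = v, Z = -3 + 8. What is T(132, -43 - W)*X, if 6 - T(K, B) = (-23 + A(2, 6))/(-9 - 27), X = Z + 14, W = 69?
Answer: 1235/12 ≈ 102.92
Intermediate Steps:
Z = 5
X = 19 (X = 5 + 14 = 19)
T(K, B) = 65/12 (T(K, B) = 6 - (-23 + 2)/(-9 - 27) = 6 - (-21)/(-36) = 6 - (-21)*(-1)/36 = 6 - 1*7/12 = 6 - 7/12 = 65/12)
T(132, -43 - W)*X = (65/12)*19 = 1235/12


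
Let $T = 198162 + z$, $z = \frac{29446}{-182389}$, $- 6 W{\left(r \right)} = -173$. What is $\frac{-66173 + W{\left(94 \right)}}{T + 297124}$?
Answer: $- \frac{608267315}{4554690192} \approx -0.13355$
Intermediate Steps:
$W{\left(r \right)} = \frac{173}{6}$ ($W{\left(r \right)} = \left(- \frac{1}{6}\right) \left(-173\right) = \frac{173}{6}$)
$z = - \frac{29446}{182389}$ ($z = 29446 \left(- \frac{1}{182389}\right) = - \frac{29446}{182389} \approx -0.16145$)
$T = \frac{36142539572}{182389}$ ($T = 198162 - \frac{29446}{182389} = \frac{36142539572}{182389} \approx 1.9816 \cdot 10^{5}$)
$\frac{-66173 + W{\left(94 \right)}}{T + 297124} = \frac{-66173 + \frac{173}{6}}{\frac{36142539572}{182389} + 297124} = - \frac{396865}{6 \cdot \frac{90334688808}{182389}} = \left(- \frac{396865}{6}\right) \frac{182389}{90334688808} = - \frac{608267315}{4554690192}$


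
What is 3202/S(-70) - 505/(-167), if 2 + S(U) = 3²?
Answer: 538269/1169 ≈ 460.45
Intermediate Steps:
S(U) = 7 (S(U) = -2 + 3² = -2 + 9 = 7)
3202/S(-70) - 505/(-167) = 3202/7 - 505/(-167) = 3202*(⅐) - 505*(-1/167) = 3202/7 + 505/167 = 538269/1169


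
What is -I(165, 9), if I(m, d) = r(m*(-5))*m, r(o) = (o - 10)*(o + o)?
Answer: -227328750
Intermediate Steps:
r(o) = 2*o*(-10 + o) (r(o) = (-10 + o)*(2*o) = 2*o*(-10 + o))
I(m, d) = -10*m²*(-10 - 5*m) (I(m, d) = (2*(m*(-5))*(-10 + m*(-5)))*m = (2*(-5*m)*(-10 - 5*m))*m = (-10*m*(-10 - 5*m))*m = -10*m²*(-10 - 5*m))
-I(165, 9) = -50*165²*(2 + 165) = -50*27225*167 = -1*227328750 = -227328750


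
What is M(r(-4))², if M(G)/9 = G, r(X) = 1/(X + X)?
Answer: 81/64 ≈ 1.2656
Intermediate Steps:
r(X) = 1/(2*X)
M(G) = 9*G
M(r(-4))² = (9*((½)/(-4)))² = (9*((½)*(-¼)))² = (9*(-⅛))² = (-9/8)² = 81/64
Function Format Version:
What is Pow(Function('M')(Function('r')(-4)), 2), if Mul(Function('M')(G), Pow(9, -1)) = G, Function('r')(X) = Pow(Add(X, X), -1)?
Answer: Rational(81, 64) ≈ 1.2656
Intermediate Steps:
Function('r')(X) = Mul(Rational(1, 2), Pow(X, -1)) (Function('r')(X) = Pow(Mul(2, X), -1) = Mul(Rational(1, 2), Pow(X, -1)))
Function('M')(G) = Mul(9, G)
Pow(Function('M')(Function('r')(-4)), 2) = Pow(Mul(9, Mul(Rational(1, 2), Pow(-4, -1))), 2) = Pow(Mul(9, Mul(Rational(1, 2), Rational(-1, 4))), 2) = Pow(Mul(9, Rational(-1, 8)), 2) = Pow(Rational(-9, 8), 2) = Rational(81, 64)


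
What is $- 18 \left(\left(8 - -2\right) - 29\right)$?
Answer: $342$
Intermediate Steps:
$- 18 \left(\left(8 - -2\right) - 29\right) = - 18 \left(\left(8 + \left(-2 + 4\right)\right) - 29\right) = - 18 \left(\left(8 + 2\right) - 29\right) = - 18 \left(10 - 29\right) = \left(-18\right) \left(-19\right) = 342$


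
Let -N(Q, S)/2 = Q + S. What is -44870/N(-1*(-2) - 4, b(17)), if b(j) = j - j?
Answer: -22435/2 ≈ -11218.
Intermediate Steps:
b(j) = 0
N(Q, S) = -2*Q - 2*S (N(Q, S) = -2*(Q + S) = -2*Q - 2*S)
-44870/N(-1*(-2) - 4, b(17)) = -44870/(-2*(-1*(-2) - 4) - 2*0) = -44870/(-2*(2 - 4) + 0) = -44870/(-2*(-2) + 0) = -44870/(4 + 0) = -44870/4 = -44870*1/4 = -22435/2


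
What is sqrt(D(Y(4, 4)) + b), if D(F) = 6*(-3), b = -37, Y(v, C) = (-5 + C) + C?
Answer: I*sqrt(55) ≈ 7.4162*I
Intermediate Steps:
Y(v, C) = -5 + 2*C
D(F) = -18
sqrt(D(Y(4, 4)) + b) = sqrt(-18 - 37) = sqrt(-55) = I*sqrt(55)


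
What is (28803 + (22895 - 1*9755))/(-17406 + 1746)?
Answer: -13981/5220 ≈ -2.6784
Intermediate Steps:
(28803 + (22895 - 1*9755))/(-17406 + 1746) = (28803 + (22895 - 9755))/(-15660) = (28803 + 13140)*(-1/15660) = 41943*(-1/15660) = -13981/5220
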